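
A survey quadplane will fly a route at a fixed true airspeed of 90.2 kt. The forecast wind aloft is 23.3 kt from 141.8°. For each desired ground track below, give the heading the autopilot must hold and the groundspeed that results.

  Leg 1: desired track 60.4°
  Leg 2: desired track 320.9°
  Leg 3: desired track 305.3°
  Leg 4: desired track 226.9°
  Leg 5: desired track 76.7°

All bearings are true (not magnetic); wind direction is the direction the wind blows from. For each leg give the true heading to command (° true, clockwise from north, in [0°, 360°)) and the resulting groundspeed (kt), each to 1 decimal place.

Leg 1: desired track 60.4°; wind correction +14.8° → command heading 75.2°, groundspeed 83.7 kt
Leg 2: desired track 320.9°; wind correction -0.2° → command heading 320.7°, groundspeed 113.5 kt
Leg 3: desired track 305.3°; wind correction -4.2° → command heading 301.1°, groundspeed 112.3 kt
Leg 4: desired track 226.9°; wind correction -14.9° → command heading 212.0°, groundspeed 85.2 kt
Leg 5: desired track 76.7°; wind correction +13.6° → command heading 90.3°, groundspeed 77.9 kt

Leg 1: heading=75.2°, groundspeed=83.7 kt
Leg 2: heading=320.7°, groundspeed=113.5 kt
Leg 3: heading=301.1°, groundspeed=112.3 kt
Leg 4: heading=212.0°, groundspeed=85.2 kt
Leg 5: heading=90.3°, groundspeed=77.9 kt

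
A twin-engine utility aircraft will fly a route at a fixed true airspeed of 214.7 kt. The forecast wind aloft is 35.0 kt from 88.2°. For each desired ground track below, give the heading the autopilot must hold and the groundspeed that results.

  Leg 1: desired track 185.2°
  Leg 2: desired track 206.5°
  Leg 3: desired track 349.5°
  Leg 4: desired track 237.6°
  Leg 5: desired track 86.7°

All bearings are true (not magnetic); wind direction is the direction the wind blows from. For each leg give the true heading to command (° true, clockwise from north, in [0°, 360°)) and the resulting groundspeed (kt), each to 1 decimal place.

Leg 1: heading=175.9°, groundspeed=216.1 kt
Leg 2: heading=198.2°, groundspeed=229.1 kt
Leg 3: heading=358.8°, groundspeed=217.2 kt
Leg 4: heading=232.8°, groundspeed=244.1 kt
Leg 5: heading=86.9°, groundspeed=179.7 kt

Leg 1: desired track 185.2°; wind correction -9.3° → command heading 175.9°, groundspeed 216.1 kt
Leg 2: desired track 206.5°; wind correction -8.3° → command heading 198.2°, groundspeed 229.1 kt
Leg 3: desired track 349.5°; wind correction +9.3° → command heading 358.8°, groundspeed 217.2 kt
Leg 4: desired track 237.6°; wind correction -4.8° → command heading 232.8°, groundspeed 244.1 kt
Leg 5: desired track 86.7°; wind correction +0.2° → command heading 86.9°, groundspeed 179.7 kt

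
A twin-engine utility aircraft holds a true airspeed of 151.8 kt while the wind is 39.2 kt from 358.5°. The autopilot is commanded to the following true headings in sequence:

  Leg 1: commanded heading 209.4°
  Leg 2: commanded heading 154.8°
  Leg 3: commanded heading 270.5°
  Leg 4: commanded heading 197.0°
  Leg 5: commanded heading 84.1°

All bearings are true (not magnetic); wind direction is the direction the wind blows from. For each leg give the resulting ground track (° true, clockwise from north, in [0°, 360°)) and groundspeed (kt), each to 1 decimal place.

Leg 1: track=203.2°, groundspeed=186.5 kt
Leg 2: track=159.6°, groundspeed=188.4 kt
Leg 3: track=255.9°, groundspeed=155.4 kt
Leg 4: track=193.2°, groundspeed=189.4 kt
Leg 5: track=98.8°, groundspeed=153.8 kt

Leg 1: heading 209.4°; drift -6.2° → track 203.2°, groundspeed 186.5 kt
Leg 2: heading 154.8°; drift +4.8° → track 159.6°, groundspeed 188.4 kt
Leg 3: heading 270.5°; drift -14.6° → track 255.9°, groundspeed 155.4 kt
Leg 4: heading 197.0°; drift -3.8° → track 193.2°, groundspeed 189.4 kt
Leg 5: heading 84.1°; drift +14.7° → track 98.8°, groundspeed 153.8 kt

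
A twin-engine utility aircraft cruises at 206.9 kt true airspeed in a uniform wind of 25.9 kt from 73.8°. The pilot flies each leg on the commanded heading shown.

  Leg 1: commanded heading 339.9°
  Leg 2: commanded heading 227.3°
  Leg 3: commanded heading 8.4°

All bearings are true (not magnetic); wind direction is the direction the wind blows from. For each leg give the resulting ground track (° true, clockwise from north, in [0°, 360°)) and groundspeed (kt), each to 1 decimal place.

Leg 1: track=332.8°, groundspeed=210.3 kt
Leg 2: track=230.2°, groundspeed=230.4 kt
Leg 3: track=1.6°, groundspeed=197.5 kt

Leg 1: heading 339.9°; drift -7.1° → track 332.8°, groundspeed 210.3 kt
Leg 2: heading 227.3°; drift +2.9° → track 230.2°, groundspeed 230.4 kt
Leg 3: heading 8.4°; drift -6.8° → track 1.6°, groundspeed 197.5 kt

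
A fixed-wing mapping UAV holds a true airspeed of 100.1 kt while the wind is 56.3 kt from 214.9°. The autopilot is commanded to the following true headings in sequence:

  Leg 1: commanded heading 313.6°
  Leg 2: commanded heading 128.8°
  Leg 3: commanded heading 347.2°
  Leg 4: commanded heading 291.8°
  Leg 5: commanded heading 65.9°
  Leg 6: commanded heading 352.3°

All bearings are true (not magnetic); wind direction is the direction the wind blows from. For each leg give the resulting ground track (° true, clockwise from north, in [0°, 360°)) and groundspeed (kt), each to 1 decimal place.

Leg 1: track=340.7°, groundspeed=122.0 kt
Leg 2: track=98.5°, groundspeed=111.5 kt
Leg 3: track=4.0°, groundspeed=144.1 kt
Leg 4: track=323.9°, groundspeed=103.1 kt
Leg 5: track=54.8°, groundspeed=151.2 kt
Leg 6: track=7.4°, groundspeed=146.6 kt

Leg 1: heading 313.6°; drift +27.1° → track 340.7°, groundspeed 122.0 kt
Leg 2: heading 128.8°; drift -30.3° → track 98.5°, groundspeed 111.5 kt
Leg 3: heading 347.2°; drift +16.8° → track 4.0°, groundspeed 144.1 kt
Leg 4: heading 291.8°; drift +32.1° → track 323.9°, groundspeed 103.1 kt
Leg 5: heading 65.9°; drift -11.1° → track 54.8°, groundspeed 151.2 kt
Leg 6: heading 352.3°; drift +15.1° → track 7.4°, groundspeed 146.6 kt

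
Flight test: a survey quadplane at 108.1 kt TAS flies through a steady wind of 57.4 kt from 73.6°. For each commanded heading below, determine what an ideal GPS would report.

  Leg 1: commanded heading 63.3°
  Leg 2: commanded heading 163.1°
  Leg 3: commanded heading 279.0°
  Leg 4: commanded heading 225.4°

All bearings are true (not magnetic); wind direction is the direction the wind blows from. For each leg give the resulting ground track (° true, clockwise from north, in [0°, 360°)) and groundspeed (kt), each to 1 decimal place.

Leg 1: track=52.1°, groundspeed=52.6 kt
Leg 2: track=191.2°, groundspeed=122.0 kt
Leg 3: track=270.2°, groundspeed=161.8 kt
Leg 4: track=235.1°, groundspeed=161.0 kt

Leg 1: heading 63.3°; drift -11.2° → track 52.1°, groundspeed 52.6 kt
Leg 2: heading 163.1°; drift +28.1° → track 191.2°, groundspeed 122.0 kt
Leg 3: heading 279.0°; drift -8.8° → track 270.2°, groundspeed 161.8 kt
Leg 4: heading 225.4°; drift +9.7° → track 235.1°, groundspeed 161.0 kt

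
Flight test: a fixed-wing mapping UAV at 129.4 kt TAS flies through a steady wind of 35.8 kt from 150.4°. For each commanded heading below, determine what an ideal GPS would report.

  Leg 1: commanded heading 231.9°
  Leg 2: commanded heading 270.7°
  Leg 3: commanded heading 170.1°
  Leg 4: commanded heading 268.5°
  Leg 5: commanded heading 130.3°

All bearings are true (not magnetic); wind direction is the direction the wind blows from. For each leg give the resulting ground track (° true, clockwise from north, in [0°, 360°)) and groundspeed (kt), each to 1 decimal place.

Leg 1: track=247.8°, groundspeed=129.1 kt
Leg 2: track=282.5°, groundspeed=150.7 kt
Leg 3: track=177.3°, groundspeed=96.5 kt
Leg 4: track=280.7°, groundspeed=149.6 kt
Leg 5: track=123.0°, groundspeed=96.6 kt

Leg 1: heading 231.9°; drift +15.9° → track 247.8°, groundspeed 129.1 kt
Leg 2: heading 270.7°; drift +11.8° → track 282.5°, groundspeed 150.7 kt
Leg 3: heading 170.1°; drift +7.2° → track 177.3°, groundspeed 96.5 kt
Leg 4: heading 268.5°; drift +12.2° → track 280.7°, groundspeed 149.6 kt
Leg 5: heading 130.3°; drift -7.3° → track 123.0°, groundspeed 96.6 kt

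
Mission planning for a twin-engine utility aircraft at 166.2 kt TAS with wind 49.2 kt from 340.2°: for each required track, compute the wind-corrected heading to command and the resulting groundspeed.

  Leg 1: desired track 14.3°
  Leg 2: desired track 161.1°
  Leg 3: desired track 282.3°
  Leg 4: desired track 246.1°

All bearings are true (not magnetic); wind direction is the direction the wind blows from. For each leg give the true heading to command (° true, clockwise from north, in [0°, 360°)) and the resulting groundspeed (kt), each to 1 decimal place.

Leg 1: desired track 14.3°; wind correction -9.6° → command heading 4.7°, groundspeed 123.2 kt
Leg 2: desired track 161.1°; wind correction +0.3° → command heading 161.4°, groundspeed 215.4 kt
Leg 3: desired track 282.3°; wind correction +14.5° → command heading 296.8°, groundspeed 134.7 kt
Leg 4: desired track 246.1°; wind correction +17.2° → command heading 263.3°, groundspeed 162.3 kt

Leg 1: heading=4.7°, groundspeed=123.2 kt
Leg 2: heading=161.4°, groundspeed=215.4 kt
Leg 3: heading=296.8°, groundspeed=134.7 kt
Leg 4: heading=263.3°, groundspeed=162.3 kt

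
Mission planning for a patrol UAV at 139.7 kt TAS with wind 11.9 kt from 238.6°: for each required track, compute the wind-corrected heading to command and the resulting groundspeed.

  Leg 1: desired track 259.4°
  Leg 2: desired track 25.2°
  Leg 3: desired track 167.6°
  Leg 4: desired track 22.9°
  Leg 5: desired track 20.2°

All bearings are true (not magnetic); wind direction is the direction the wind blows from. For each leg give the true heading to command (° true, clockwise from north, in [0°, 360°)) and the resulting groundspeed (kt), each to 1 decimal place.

Leg 1: desired track 259.4°; wind correction -1.7° → command heading 257.7°, groundspeed 128.5 kt
Leg 2: desired track 25.2°; wind correction -2.7° → command heading 22.5°, groundspeed 149.5 kt
Leg 3: desired track 167.6°; wind correction +4.6° → command heading 172.2°, groundspeed 135.4 kt
Leg 4: desired track 22.9°; wind correction -2.8° → command heading 20.1°, groundspeed 149.2 kt
Leg 5: desired track 20.2°; wind correction -3.0° → command heading 17.2°, groundspeed 148.8 kt

Leg 1: heading=257.7°, groundspeed=128.5 kt
Leg 2: heading=22.5°, groundspeed=149.5 kt
Leg 3: heading=172.2°, groundspeed=135.4 kt
Leg 4: heading=20.1°, groundspeed=149.2 kt
Leg 5: heading=17.2°, groundspeed=148.8 kt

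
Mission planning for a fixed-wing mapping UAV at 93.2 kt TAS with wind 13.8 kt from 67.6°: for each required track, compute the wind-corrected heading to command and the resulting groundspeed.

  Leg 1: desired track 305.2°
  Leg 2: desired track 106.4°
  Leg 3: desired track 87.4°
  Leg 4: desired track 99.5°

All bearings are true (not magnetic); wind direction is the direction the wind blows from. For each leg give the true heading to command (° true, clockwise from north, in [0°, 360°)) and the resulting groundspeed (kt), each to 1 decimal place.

Leg 1: desired track 305.2°; wind correction +7.2° → command heading 312.4°, groundspeed 99.9 kt
Leg 2: desired track 106.4°; wind correction -5.3° → command heading 101.1°, groundspeed 82.0 kt
Leg 3: desired track 87.4°; wind correction -2.9° → command heading 84.5°, groundspeed 80.1 kt
Leg 4: desired track 99.5°; wind correction -4.5° → command heading 95.0°, groundspeed 81.2 kt

Leg 1: heading=312.4°, groundspeed=99.9 kt
Leg 2: heading=101.1°, groundspeed=82.0 kt
Leg 3: heading=84.5°, groundspeed=80.1 kt
Leg 4: heading=95.0°, groundspeed=81.2 kt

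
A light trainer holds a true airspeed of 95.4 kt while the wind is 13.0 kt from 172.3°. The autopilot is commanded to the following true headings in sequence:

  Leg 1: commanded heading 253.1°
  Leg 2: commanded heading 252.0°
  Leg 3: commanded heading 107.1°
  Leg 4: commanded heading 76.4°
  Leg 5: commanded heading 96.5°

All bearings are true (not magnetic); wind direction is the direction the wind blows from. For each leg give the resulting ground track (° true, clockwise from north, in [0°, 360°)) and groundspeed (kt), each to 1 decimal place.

Leg 1: heading 253.1°; drift +7.8° → track 260.9°, groundspeed 94.2 kt
Leg 2: heading 252.0°; drift +7.8° → track 259.8°, groundspeed 94.0 kt
Leg 3: heading 107.1°; drift -7.5° → track 99.6°, groundspeed 90.7 kt
Leg 4: heading 76.4°; drift -7.6° → track 68.8°, groundspeed 97.6 kt
Leg 5: heading 96.5°; drift -7.8° → track 88.7°, groundspeed 93.1 kt

Leg 1: track=260.9°, groundspeed=94.2 kt
Leg 2: track=259.8°, groundspeed=94.0 kt
Leg 3: track=99.6°, groundspeed=90.7 kt
Leg 4: track=68.8°, groundspeed=97.6 kt
Leg 5: track=88.7°, groundspeed=93.1 kt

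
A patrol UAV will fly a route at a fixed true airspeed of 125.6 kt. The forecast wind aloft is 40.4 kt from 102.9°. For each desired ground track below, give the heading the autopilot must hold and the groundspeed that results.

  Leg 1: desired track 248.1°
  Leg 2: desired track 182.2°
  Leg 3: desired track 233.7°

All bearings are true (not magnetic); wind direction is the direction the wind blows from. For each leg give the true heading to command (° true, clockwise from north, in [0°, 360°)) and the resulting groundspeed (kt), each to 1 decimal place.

Leg 1: heading=237.5°, groundspeed=156.6 kt
Leg 2: heading=163.8°, groundspeed=111.7 kt
Leg 3: heading=219.6°, groundspeed=148.2 kt

Leg 1: desired track 248.1°; wind correction -10.6° → command heading 237.5°, groundspeed 156.6 kt
Leg 2: desired track 182.2°; wind correction -18.4° → command heading 163.8°, groundspeed 111.7 kt
Leg 3: desired track 233.7°; wind correction -14.1° → command heading 219.6°, groundspeed 148.2 kt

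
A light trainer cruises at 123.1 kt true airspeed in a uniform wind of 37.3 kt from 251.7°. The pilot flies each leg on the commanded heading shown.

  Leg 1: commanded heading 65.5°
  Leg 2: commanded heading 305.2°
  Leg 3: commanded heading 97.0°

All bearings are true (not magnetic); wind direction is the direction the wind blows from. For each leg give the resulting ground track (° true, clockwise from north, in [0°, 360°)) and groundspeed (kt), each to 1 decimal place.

Leg 1: track=66.9°, groundspeed=160.2 kt
Leg 2: track=321.7°, groundspeed=105.3 kt
Leg 3: track=91.2°, groundspeed=157.6 kt

Leg 1: heading 65.5°; drift +1.4° → track 66.9°, groundspeed 160.2 kt
Leg 2: heading 305.2°; drift +16.5° → track 321.7°, groundspeed 105.3 kt
Leg 3: heading 97.0°; drift -5.8° → track 91.2°, groundspeed 157.6 kt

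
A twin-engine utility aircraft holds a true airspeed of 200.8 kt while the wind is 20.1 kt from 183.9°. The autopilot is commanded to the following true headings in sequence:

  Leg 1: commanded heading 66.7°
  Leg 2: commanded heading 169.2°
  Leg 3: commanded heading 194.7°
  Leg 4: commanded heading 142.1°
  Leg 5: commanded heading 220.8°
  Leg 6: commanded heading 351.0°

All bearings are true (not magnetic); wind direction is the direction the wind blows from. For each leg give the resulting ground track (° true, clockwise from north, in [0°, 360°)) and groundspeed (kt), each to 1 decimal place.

Leg 1: heading 66.7°; drift -4.9° → track 61.8°, groundspeed 210.7 kt
Leg 2: heading 169.2°; drift -1.6° → track 167.6°, groundspeed 181.4 kt
Leg 3: heading 194.7°; drift +1.2° → track 195.9°, groundspeed 181.1 kt
Leg 4: heading 142.1°; drift -4.1° → track 138.0°, groundspeed 186.3 kt
Leg 5: heading 220.8°; drift +3.7° → track 224.5°, groundspeed 185.1 kt
Leg 6: heading 351.0°; drift +1.2° → track 352.2°, groundspeed 220.4 kt

Leg 1: track=61.8°, groundspeed=210.7 kt
Leg 2: track=167.6°, groundspeed=181.4 kt
Leg 3: track=195.9°, groundspeed=181.1 kt
Leg 4: track=138.0°, groundspeed=186.3 kt
Leg 5: track=224.5°, groundspeed=185.1 kt
Leg 6: track=352.2°, groundspeed=220.4 kt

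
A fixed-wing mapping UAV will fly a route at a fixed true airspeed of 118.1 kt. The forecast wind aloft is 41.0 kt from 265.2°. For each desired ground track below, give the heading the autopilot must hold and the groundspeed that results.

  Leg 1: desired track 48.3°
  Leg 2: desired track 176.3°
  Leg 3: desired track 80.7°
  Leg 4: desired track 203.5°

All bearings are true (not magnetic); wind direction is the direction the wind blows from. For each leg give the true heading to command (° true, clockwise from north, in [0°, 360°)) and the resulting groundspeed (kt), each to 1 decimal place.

Leg 1: heading=36.3°, groundspeed=148.3 kt
Leg 2: heading=196.6°, groundspeed=110.0 kt
Leg 3: heading=79.1°, groundspeed=158.9 kt
Leg 4: heading=221.3°, groundspeed=93.0 kt

Leg 1: desired track 48.3°; wind correction -12.0° → command heading 36.3°, groundspeed 148.3 kt
Leg 2: desired track 176.3°; wind correction +20.3° → command heading 196.6°, groundspeed 110.0 kt
Leg 3: desired track 80.7°; wind correction -1.6° → command heading 79.1°, groundspeed 158.9 kt
Leg 4: desired track 203.5°; wind correction +17.8° → command heading 221.3°, groundspeed 93.0 kt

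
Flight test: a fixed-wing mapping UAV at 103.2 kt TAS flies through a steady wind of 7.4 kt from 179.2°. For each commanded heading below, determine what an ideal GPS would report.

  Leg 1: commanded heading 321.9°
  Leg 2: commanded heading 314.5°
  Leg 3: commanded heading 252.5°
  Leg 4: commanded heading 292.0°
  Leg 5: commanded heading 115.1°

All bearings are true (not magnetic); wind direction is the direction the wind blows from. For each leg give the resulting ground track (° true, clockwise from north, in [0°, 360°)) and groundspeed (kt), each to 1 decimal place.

Leg 1: track=324.3°, groundspeed=109.2 kt
Leg 2: track=317.2°, groundspeed=108.6 kt
Leg 3: track=256.5°, groundspeed=101.3 kt
Leg 4: track=295.7°, groundspeed=106.3 kt
Leg 5: track=111.3°, groundspeed=100.2 kt

Leg 1: heading 321.9°; drift +2.4° → track 324.3°, groundspeed 109.2 kt
Leg 2: heading 314.5°; drift +2.7° → track 317.2°, groundspeed 108.6 kt
Leg 3: heading 252.5°; drift +4.0° → track 256.5°, groundspeed 101.3 kt
Leg 4: heading 292.0°; drift +3.7° → track 295.7°, groundspeed 106.3 kt
Leg 5: heading 115.1°; drift -3.8° → track 111.3°, groundspeed 100.2 kt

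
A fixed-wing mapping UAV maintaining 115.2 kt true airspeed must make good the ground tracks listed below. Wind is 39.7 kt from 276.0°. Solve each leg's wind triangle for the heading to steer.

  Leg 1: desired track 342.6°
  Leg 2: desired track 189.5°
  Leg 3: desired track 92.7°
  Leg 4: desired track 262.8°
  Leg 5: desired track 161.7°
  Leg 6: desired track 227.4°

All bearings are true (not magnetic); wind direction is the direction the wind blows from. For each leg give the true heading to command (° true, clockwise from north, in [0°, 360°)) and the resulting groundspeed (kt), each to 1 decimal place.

Leg 1: desired track 342.6°; wind correction -18.4° → command heading 324.2°, groundspeed 93.5 kt
Leg 2: desired track 189.5°; wind correction +20.1° → command heading 209.6°, groundspeed 105.7 kt
Leg 3: desired track 92.7°; wind correction -1.1° → command heading 91.6°, groundspeed 154.8 kt
Leg 4: desired track 262.8°; wind correction +4.5° → command heading 267.3°, groundspeed 76.2 kt
Leg 5: desired track 161.7°; wind correction +18.3° → command heading 180.0°, groundspeed 125.7 kt
Leg 6: desired track 227.4°; wind correction +15.0° → command heading 242.4°, groundspeed 85.0 kt

Leg 1: heading=324.2°, groundspeed=93.5 kt
Leg 2: heading=209.6°, groundspeed=105.7 kt
Leg 3: heading=91.6°, groundspeed=154.8 kt
Leg 4: heading=267.3°, groundspeed=76.2 kt
Leg 5: heading=180.0°, groundspeed=125.7 kt
Leg 6: heading=242.4°, groundspeed=85.0 kt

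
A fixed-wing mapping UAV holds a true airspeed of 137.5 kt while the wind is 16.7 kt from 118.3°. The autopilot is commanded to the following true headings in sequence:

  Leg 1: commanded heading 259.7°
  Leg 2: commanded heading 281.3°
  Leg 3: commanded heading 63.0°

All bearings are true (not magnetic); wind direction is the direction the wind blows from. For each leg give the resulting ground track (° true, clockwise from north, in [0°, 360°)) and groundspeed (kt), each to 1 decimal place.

Leg 1: track=263.7°, groundspeed=150.9 kt
Leg 2: track=283.1°, groundspeed=153.5 kt
Leg 3: track=56.9°, groundspeed=128.7 kt

Leg 1: heading 259.7°; drift +4.0° → track 263.7°, groundspeed 150.9 kt
Leg 2: heading 281.3°; drift +1.8° → track 283.1°, groundspeed 153.5 kt
Leg 3: heading 63.0°; drift -6.1° → track 56.9°, groundspeed 128.7 kt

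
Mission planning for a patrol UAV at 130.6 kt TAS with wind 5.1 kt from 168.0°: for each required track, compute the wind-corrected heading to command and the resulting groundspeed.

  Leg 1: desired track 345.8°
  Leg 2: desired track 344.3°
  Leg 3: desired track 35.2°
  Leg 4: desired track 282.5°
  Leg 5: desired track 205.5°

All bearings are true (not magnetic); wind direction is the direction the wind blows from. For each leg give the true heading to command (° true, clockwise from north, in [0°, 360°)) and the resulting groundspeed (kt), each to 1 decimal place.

Leg 1: heading=345.7°, groundspeed=135.7 kt
Leg 2: heading=344.2°, groundspeed=135.7 kt
Leg 3: heading=36.8°, groundspeed=134.0 kt
Leg 4: heading=280.5°, groundspeed=132.6 kt
Leg 5: heading=204.1°, groundspeed=126.5 kt

Leg 1: desired track 345.8°; wind correction -0.1° → command heading 345.7°, groundspeed 135.7 kt
Leg 2: desired track 344.3°; wind correction -0.1° → command heading 344.2°, groundspeed 135.7 kt
Leg 3: desired track 35.2°; wind correction +1.6° → command heading 36.8°, groundspeed 134.0 kt
Leg 4: desired track 282.5°; wind correction -2.0° → command heading 280.5°, groundspeed 132.6 kt
Leg 5: desired track 205.5°; wind correction -1.4° → command heading 204.1°, groundspeed 126.5 kt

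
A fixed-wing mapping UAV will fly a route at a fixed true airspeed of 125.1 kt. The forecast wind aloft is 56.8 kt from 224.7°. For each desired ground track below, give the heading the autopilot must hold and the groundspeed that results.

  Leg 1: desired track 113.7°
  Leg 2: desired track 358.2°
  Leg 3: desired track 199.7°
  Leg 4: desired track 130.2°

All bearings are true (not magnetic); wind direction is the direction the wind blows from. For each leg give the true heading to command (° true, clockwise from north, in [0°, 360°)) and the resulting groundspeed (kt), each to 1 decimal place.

Leg 1: heading=138.8°, groundspeed=133.7 kt
Leg 2: heading=339.0°, groundspeed=157.2 kt
Leg 3: heading=210.8°, groundspeed=71.3 kt
Leg 4: heading=157.1°, groundspeed=116.0 kt

Leg 1: desired track 113.7°; wind correction +25.1° → command heading 138.8°, groundspeed 133.7 kt
Leg 2: desired track 358.2°; wind correction -19.2° → command heading 339.0°, groundspeed 157.2 kt
Leg 3: desired track 199.7°; wind correction +11.1° → command heading 210.8°, groundspeed 71.3 kt
Leg 4: desired track 130.2°; wind correction +26.9° → command heading 157.1°, groundspeed 116.0 kt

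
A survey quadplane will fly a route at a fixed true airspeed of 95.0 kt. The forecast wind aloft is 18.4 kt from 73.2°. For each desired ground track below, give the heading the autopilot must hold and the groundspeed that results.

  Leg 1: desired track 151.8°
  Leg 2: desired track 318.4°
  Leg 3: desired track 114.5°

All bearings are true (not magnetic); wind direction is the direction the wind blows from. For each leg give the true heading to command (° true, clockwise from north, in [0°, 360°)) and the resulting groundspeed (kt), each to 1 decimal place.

Leg 1: heading=140.9°, groundspeed=89.6 kt
Leg 2: heading=328.5°, groundspeed=101.2 kt
Leg 3: heading=107.2°, groundspeed=80.4 kt

Leg 1: desired track 151.8°; wind correction -10.9° → command heading 140.9°, groundspeed 89.6 kt
Leg 2: desired track 318.4°; wind correction +10.1° → command heading 328.5°, groundspeed 101.2 kt
Leg 3: desired track 114.5°; wind correction -7.3° → command heading 107.2°, groundspeed 80.4 kt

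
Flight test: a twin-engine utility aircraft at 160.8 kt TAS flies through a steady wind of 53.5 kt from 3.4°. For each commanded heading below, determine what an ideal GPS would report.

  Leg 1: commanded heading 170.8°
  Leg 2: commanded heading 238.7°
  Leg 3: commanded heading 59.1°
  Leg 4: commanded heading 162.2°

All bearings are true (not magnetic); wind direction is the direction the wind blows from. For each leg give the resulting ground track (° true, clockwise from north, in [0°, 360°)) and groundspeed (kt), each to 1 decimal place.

Leg 1: heading 170.8°; drift +3.1° → track 173.9°, groundspeed 213.3 kt
Leg 2: heading 238.7°; drift -13.0° → track 225.7°, groundspeed 196.2 kt
Leg 3: heading 59.1°; drift +18.7° → track 77.8°, groundspeed 137.9 kt
Leg 4: heading 162.2°; drift +5.2° → track 167.4°, groundspeed 211.6 kt

Leg 1: track=173.9°, groundspeed=213.3 kt
Leg 2: track=225.7°, groundspeed=196.2 kt
Leg 3: track=77.8°, groundspeed=137.9 kt
Leg 4: track=167.4°, groundspeed=211.6 kt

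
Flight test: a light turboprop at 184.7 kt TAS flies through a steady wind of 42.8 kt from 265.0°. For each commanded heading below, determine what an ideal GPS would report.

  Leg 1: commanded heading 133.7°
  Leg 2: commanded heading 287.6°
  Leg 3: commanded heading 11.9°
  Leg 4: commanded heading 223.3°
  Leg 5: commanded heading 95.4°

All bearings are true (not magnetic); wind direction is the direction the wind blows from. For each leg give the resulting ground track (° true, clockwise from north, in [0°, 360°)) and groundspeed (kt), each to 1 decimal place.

Leg 1: track=125.1°, groundspeed=215.4 kt
Leg 2: track=294.1°, groundspeed=146.1 kt
Leg 3: track=23.6°, groundspeed=201.4 kt
Leg 4: track=212.7°, groundspeed=155.4 kt
Leg 5: track=93.4°, groundspeed=226.9 kt

Leg 1: heading 133.7°; drift -8.6° → track 125.1°, groundspeed 215.4 kt
Leg 2: heading 287.6°; drift +6.5° → track 294.1°, groundspeed 146.1 kt
Leg 3: heading 11.9°; drift +11.7° → track 23.6°, groundspeed 201.4 kt
Leg 4: heading 223.3°; drift -10.6° → track 212.7°, groundspeed 155.4 kt
Leg 5: heading 95.4°; drift -2.0° → track 93.4°, groundspeed 226.9 kt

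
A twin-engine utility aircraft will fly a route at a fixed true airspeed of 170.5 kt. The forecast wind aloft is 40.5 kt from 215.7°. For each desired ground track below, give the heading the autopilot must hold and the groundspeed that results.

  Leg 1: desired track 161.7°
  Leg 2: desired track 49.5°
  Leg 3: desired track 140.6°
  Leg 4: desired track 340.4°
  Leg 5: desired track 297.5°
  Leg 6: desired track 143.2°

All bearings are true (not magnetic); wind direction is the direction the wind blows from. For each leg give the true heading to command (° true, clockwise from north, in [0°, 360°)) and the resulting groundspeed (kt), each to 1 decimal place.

Leg 1: desired track 161.7°; wind correction +11.1° → command heading 172.8°, groundspeed 143.5 kt
Leg 2: desired track 49.5°; wind correction +3.2° → command heading 52.7°, groundspeed 209.6 kt
Leg 3: desired track 140.6°; wind correction +13.3° → command heading 153.9°, groundspeed 155.5 kt
Leg 4: desired track 340.4°; wind correction -11.3° → command heading 329.1°, groundspeed 190.3 kt
Leg 5: desired track 297.5°; wind correction -13.6° → command heading 283.9°, groundspeed 159.9 kt
Leg 6: desired track 143.2°; wind correction +13.1° → command heading 156.3°, groundspeed 153.9 kt

Leg 1: heading=172.8°, groundspeed=143.5 kt
Leg 2: heading=52.7°, groundspeed=209.6 kt
Leg 3: heading=153.9°, groundspeed=155.5 kt
Leg 4: heading=329.1°, groundspeed=190.3 kt
Leg 5: heading=283.9°, groundspeed=159.9 kt
Leg 6: heading=156.3°, groundspeed=153.9 kt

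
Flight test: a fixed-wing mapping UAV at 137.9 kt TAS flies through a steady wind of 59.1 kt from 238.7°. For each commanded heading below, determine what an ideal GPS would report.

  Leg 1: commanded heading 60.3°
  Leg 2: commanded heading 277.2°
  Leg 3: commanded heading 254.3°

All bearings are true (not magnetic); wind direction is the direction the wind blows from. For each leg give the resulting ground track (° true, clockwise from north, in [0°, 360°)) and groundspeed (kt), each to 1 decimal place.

Leg 1: heading 60.3°; drift -0.5° → track 59.8°, groundspeed 197.0 kt
Leg 2: heading 277.2°; drift +21.9° → track 299.1°, groundspeed 98.8 kt
Leg 3: heading 254.3°; drift +11.1° → track 265.4°, groundspeed 82.5 kt

Leg 1: track=59.8°, groundspeed=197.0 kt
Leg 2: track=299.1°, groundspeed=98.8 kt
Leg 3: track=265.4°, groundspeed=82.5 kt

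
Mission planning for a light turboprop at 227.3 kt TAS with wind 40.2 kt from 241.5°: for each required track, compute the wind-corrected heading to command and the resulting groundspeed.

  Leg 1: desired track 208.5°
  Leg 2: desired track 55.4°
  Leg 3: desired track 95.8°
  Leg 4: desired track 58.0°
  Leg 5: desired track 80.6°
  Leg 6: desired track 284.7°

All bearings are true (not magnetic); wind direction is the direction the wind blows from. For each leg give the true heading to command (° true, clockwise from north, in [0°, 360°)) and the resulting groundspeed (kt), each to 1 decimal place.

Leg 1: heading=214.0°, groundspeed=192.5 kt
Leg 2: heading=54.3°, groundspeed=267.2 kt
Leg 3: heading=101.5°, groundspeed=259.4 kt
Leg 4: heading=57.4°, groundspeed=267.4 kt
Leg 5: heading=83.9°, groundspeed=264.9 kt
Leg 6: heading=277.7°, groundspeed=196.3 kt

Leg 1: desired track 208.5°; wind correction +5.5° → command heading 214.0°, groundspeed 192.5 kt
Leg 2: desired track 55.4°; wind correction -1.1° → command heading 54.3°, groundspeed 267.2 kt
Leg 3: desired track 95.8°; wind correction +5.7° → command heading 101.5°, groundspeed 259.4 kt
Leg 4: desired track 58.0°; wind correction -0.6° → command heading 57.4°, groundspeed 267.4 kt
Leg 5: desired track 80.6°; wind correction +3.3° → command heading 83.9°, groundspeed 264.9 kt
Leg 6: desired track 284.7°; wind correction -7.0° → command heading 277.7°, groundspeed 196.3 kt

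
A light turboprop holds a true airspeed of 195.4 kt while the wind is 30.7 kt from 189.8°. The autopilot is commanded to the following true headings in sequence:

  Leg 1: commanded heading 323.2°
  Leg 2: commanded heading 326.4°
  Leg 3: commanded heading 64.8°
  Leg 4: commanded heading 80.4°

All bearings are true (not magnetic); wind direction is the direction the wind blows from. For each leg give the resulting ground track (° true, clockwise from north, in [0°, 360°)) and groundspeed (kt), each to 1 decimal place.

Leg 1: track=329.1°, groundspeed=217.6 kt
Leg 2: track=331.9°, groundspeed=218.7 kt
Leg 3: track=58.1°, groundspeed=214.5 kt
Leg 4: track=72.4°, groundspeed=207.6 kt

Leg 1: heading 323.2°; drift +5.9° → track 329.1°, groundspeed 217.6 kt
Leg 2: heading 326.4°; drift +5.5° → track 331.9°, groundspeed 218.7 kt
Leg 3: heading 64.8°; drift -6.7° → track 58.1°, groundspeed 214.5 kt
Leg 4: heading 80.4°; drift -8.0° → track 72.4°, groundspeed 207.6 kt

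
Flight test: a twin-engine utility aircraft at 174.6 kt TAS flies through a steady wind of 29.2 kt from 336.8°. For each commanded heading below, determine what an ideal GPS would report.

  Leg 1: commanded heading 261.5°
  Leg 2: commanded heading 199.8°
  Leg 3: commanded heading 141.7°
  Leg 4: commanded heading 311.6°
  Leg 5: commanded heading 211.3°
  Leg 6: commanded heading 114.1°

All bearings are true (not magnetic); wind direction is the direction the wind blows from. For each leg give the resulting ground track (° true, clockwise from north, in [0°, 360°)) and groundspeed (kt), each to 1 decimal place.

Leg 1: track=251.9°, groundspeed=169.6 kt
Leg 2: track=194.0°, groundspeed=197.0 kt
Leg 3: track=143.8°, groundspeed=202.9 kt
Leg 4: track=306.8°, groundspeed=148.7 kt
Leg 5: track=204.2°, groundspeed=193.0 kt
Leg 6: track=119.9°, groundspeed=197.1 kt

Leg 1: heading 261.5°; drift -9.6° → track 251.9°, groundspeed 169.6 kt
Leg 2: heading 199.8°; drift -5.8° → track 194.0°, groundspeed 197.0 kt
Leg 3: heading 141.7°; drift +2.1° → track 143.8°, groundspeed 202.9 kt
Leg 4: heading 311.6°; drift -4.8° → track 306.8°, groundspeed 148.7 kt
Leg 5: heading 211.3°; drift -7.1° → track 204.2°, groundspeed 193.0 kt
Leg 6: heading 114.1°; drift +5.8° → track 119.9°, groundspeed 197.1 kt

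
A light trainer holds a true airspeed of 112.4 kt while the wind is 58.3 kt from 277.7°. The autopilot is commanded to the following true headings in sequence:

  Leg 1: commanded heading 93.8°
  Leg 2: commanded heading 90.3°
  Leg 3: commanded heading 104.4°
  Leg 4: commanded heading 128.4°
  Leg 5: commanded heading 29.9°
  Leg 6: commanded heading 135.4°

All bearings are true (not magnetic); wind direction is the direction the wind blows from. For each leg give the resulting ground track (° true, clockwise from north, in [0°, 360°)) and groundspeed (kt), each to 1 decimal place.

Leg 1: heading 93.8°; drift +1.3° → track 95.1°, groundspeed 170.6 kt
Leg 2: heading 90.3°; drift +2.5° → track 92.8°, groundspeed 170.4 kt
Leg 3: heading 104.4°; drift -2.3° → track 102.1°, groundspeed 170.4 kt
Leg 4: heading 128.4°; drift -10.4° → track 118.0°, groundspeed 165.2 kt
Leg 5: heading 29.9°; drift +21.9° → track 51.8°, groundspeed 144.9 kt
Leg 6: heading 135.4°; drift -12.7° → track 122.7°, groundspeed 162.5 kt

Leg 1: track=95.1°, groundspeed=170.6 kt
Leg 2: track=92.8°, groundspeed=170.4 kt
Leg 3: track=102.1°, groundspeed=170.4 kt
Leg 4: track=118.0°, groundspeed=165.2 kt
Leg 5: track=51.8°, groundspeed=144.9 kt
Leg 6: track=122.7°, groundspeed=162.5 kt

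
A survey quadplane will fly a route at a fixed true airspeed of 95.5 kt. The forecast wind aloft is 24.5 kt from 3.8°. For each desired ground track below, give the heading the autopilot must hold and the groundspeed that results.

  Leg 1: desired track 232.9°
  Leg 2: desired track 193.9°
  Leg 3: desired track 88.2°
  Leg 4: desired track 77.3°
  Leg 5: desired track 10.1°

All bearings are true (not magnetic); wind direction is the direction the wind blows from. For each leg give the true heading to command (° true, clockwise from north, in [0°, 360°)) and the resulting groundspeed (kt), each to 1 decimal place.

Leg 1: desired track 232.9°; wind correction +11.2° → command heading 244.1°, groundspeed 109.7 kt
Leg 2: desired track 193.9°; wind correction +2.6° → command heading 196.5°, groundspeed 119.5 kt
Leg 3: desired track 88.2°; wind correction -14.8° → command heading 73.4°, groundspeed 89.9 kt
Leg 4: desired track 77.3°; wind correction -14.2° → command heading 63.1°, groundspeed 85.6 kt
Leg 5: desired track 10.1°; wind correction -1.6° → command heading 8.5°, groundspeed 71.1 kt

Leg 1: heading=244.1°, groundspeed=109.7 kt
Leg 2: heading=196.5°, groundspeed=119.5 kt
Leg 3: heading=73.4°, groundspeed=89.9 kt
Leg 4: heading=63.1°, groundspeed=85.6 kt
Leg 5: heading=8.5°, groundspeed=71.1 kt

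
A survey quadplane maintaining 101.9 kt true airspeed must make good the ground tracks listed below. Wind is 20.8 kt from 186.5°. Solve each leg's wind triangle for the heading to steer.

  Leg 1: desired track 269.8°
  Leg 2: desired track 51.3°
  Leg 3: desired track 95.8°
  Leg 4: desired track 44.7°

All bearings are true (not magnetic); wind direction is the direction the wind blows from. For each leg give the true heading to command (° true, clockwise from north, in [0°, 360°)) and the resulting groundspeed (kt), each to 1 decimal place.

Leg 1: desired track 269.8°; wind correction -11.7° → command heading 258.1°, groundspeed 97.4 kt
Leg 2: desired track 51.3°; wind correction +8.3° → command heading 59.6°, groundspeed 115.6 kt
Leg 3: desired track 95.8°; wind correction +11.8° → command heading 107.6°, groundspeed 100.0 kt
Leg 4: desired track 44.7°; wind correction +7.3° → command heading 52.0°, groundspeed 117.4 kt

Leg 1: heading=258.1°, groundspeed=97.4 kt
Leg 2: heading=59.6°, groundspeed=115.6 kt
Leg 3: heading=107.6°, groundspeed=100.0 kt
Leg 4: heading=52.0°, groundspeed=117.4 kt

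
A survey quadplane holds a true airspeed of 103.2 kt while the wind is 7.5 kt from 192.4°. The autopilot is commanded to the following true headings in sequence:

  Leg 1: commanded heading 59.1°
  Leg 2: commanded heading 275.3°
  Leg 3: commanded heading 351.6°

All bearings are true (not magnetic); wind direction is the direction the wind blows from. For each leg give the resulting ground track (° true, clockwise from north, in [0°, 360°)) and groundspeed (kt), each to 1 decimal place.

Leg 1: heading 59.1°; drift -2.9° → track 56.2°, groundspeed 108.5 kt
Leg 2: heading 275.3°; drift +4.2° → track 279.5°, groundspeed 102.5 kt
Leg 3: heading 351.6°; drift +1.4° → track 353.0°, groundspeed 110.2 kt

Leg 1: track=56.2°, groundspeed=108.5 kt
Leg 2: track=279.5°, groundspeed=102.5 kt
Leg 3: track=353.0°, groundspeed=110.2 kt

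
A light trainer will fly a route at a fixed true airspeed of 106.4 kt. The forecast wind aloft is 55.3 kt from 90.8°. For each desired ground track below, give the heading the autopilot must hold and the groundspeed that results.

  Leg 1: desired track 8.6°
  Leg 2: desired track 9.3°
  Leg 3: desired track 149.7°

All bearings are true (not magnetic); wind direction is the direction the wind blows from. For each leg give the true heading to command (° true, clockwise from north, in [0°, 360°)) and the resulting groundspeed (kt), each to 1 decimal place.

Leg 1: desired track 8.6°; wind correction +31.0° → command heading 39.6°, groundspeed 83.7 kt
Leg 2: desired track 9.3°; wind correction +30.9° → command heading 40.2°, groundspeed 83.1 kt
Leg 3: desired track 149.7°; wind correction -26.4° → command heading 123.3°, groundspeed 66.7 kt

Leg 1: heading=39.6°, groundspeed=83.7 kt
Leg 2: heading=40.2°, groundspeed=83.1 kt
Leg 3: heading=123.3°, groundspeed=66.7 kt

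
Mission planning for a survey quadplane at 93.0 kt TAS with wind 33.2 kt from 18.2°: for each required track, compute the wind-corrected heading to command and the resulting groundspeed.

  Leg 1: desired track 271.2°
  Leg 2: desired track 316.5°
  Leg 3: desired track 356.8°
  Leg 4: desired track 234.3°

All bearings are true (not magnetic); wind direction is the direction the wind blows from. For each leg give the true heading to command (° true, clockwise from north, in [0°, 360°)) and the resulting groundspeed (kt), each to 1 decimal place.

Leg 1: heading=291.2°, groundspeed=97.1 kt
Leg 2: heading=334.8°, groundspeed=72.5 kt
Leg 3: heading=4.3°, groundspeed=61.3 kt
Leg 4: heading=246.4°, groundspeed=117.7 kt

Leg 1: desired track 271.2°; wind correction +20.0° → command heading 291.2°, groundspeed 97.1 kt
Leg 2: desired track 316.5°; wind correction +18.3° → command heading 334.8°, groundspeed 72.5 kt
Leg 3: desired track 356.8°; wind correction +7.5° → command heading 4.3°, groundspeed 61.3 kt
Leg 4: desired track 234.3°; wind correction +12.1° → command heading 246.4°, groundspeed 117.7 kt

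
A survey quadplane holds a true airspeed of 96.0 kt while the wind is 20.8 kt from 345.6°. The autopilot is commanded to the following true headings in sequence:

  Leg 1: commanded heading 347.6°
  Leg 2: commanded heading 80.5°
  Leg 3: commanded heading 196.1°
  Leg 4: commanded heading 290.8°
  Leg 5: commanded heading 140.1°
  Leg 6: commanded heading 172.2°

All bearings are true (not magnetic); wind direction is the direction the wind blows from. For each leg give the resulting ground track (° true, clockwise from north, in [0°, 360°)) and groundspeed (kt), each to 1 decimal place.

Leg 1: track=348.2°, groundspeed=75.2 kt
Leg 2: track=92.5°, groundspeed=99.9 kt
Leg 3: track=190.8°, groundspeed=114.4 kt
Leg 4: track=279.4°, groundspeed=85.7 kt
Leg 5: track=144.6°, groundspeed=115.1 kt
Leg 6: track=171.0°, groundspeed=116.7 kt

Leg 1: heading 347.6°; drift +0.6° → track 348.2°, groundspeed 75.2 kt
Leg 2: heading 80.5°; drift +12.0° → track 92.5°, groundspeed 99.9 kt
Leg 3: heading 196.1°; drift -5.3° → track 190.8°, groundspeed 114.4 kt
Leg 4: heading 290.8°; drift -11.4° → track 279.4°, groundspeed 85.7 kt
Leg 5: heading 140.1°; drift +4.5° → track 144.6°, groundspeed 115.1 kt
Leg 6: heading 172.2°; drift -1.2° → track 171.0°, groundspeed 116.7 kt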